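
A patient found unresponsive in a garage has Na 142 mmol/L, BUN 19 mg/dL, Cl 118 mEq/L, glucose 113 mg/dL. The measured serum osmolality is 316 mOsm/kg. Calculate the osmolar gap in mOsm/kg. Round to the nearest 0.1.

Calculated osmolality = 2·Na + glucose/18 + BUN/2.8
= 2·142 + 113/18 + 19/2.8
= 284 + 6.28 + 6.79
= 297.07 mOsm/kg ≈ 297.1 mOsm/kg
Osmolar gap = measured − calculated = 316 − 297.1 = 18.9 mOsm/kg

18.9 mOsm/kg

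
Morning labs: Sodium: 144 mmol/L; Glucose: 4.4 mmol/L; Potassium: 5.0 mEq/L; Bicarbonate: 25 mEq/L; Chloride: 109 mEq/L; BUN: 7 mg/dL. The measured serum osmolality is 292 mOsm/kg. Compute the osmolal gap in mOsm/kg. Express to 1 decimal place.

Calculated osmolality = 2·Na + glucose + BUN/2.8
= 2·144 + 4.4 + 7/2.8
= 288 + 4.40 + 2.50
= 294.9 mOsm/kg ≈ 294.9 mOsm/kg
Osmolar gap = measured − calculated = 292 − 294.9 = -2.9 mOsm/kg

-2.9 mOsm/kg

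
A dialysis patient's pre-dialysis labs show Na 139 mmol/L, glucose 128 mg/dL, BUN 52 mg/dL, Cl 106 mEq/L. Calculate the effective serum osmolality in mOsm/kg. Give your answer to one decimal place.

Effective osmolality excludes urea (freely permeant across cell membranes):
2·Na + glucose/18
= 2·139 + 128/18
= 278 + 7.11
= 285.11 mOsm/kg

285.1 mOsm/kg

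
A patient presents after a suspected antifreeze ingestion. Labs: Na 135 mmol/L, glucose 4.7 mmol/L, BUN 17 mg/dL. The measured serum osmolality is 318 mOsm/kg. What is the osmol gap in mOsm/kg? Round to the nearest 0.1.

37.2 mOsm/kg

Calculated osmolality = 2·Na + glucose + BUN/2.8
= 2·135 + 4.7 + 17/2.8
= 270 + 4.70 + 6.07
= 280.77 mOsm/kg ≈ 280.8 mOsm/kg
Osmolar gap = measured − calculated = 318 − 280.8 = 37.2 mOsm/kg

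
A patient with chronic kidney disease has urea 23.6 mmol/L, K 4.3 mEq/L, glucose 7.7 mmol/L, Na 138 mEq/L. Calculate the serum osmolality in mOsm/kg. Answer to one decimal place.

Calculated osmolality = 2·Na + glucose + urea
= 2·138 + 7.7 + 23.6
= 276 + 7.70 + 23.60
= 307.3 mOsm/kg

307.3 mOsm/kg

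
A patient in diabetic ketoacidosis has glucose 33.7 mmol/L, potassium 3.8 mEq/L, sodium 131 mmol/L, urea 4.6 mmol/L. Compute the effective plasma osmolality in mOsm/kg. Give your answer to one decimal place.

295.7 mOsm/kg

Effective osmolality excludes urea (freely permeant across cell membranes):
2·Na + glucose
= 2·131 + 33.7
= 262 + 33.7
= 295.7 mOsm/kg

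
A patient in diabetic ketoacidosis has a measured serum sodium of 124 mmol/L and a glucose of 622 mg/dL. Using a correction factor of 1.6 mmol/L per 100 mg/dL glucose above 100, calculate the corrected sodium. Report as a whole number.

132 mmol/L

Corrected Na = measured Na + 1.6 · (glucose − 100)/100
= 124 + 1.6 · (622 − 100)/100
= 124 + 8.4
= 132.4 mmol/L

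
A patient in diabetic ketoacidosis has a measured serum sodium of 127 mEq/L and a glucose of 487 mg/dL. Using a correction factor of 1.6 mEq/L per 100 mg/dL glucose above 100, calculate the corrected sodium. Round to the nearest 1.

133 mEq/L

Corrected Na = measured Na + 1.6 · (glucose − 100)/100
= 127 + 1.6 · (487 − 100)/100
= 127 + 6.2
= 133.2 mEq/L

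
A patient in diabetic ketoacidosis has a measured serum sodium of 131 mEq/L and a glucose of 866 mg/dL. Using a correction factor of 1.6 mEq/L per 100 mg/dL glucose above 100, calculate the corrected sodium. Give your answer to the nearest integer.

143 mEq/L

Corrected Na = measured Na + 1.6 · (glucose − 100)/100
= 131 + 1.6 · (866 − 100)/100
= 131 + 12.3
= 143.3 mEq/L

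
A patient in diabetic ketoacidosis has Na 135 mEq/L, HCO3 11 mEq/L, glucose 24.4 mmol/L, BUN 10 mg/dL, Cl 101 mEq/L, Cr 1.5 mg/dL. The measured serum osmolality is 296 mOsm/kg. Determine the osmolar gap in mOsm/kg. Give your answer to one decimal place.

-2.0 mOsm/kg

Calculated osmolality = 2·Na + glucose + BUN/2.8
= 2·135 + 24.4 + 10/2.8
= 270 + 24.40 + 3.57
= 297.97 mOsm/kg ≈ 298.0 mOsm/kg
Osmolar gap = measured − calculated = 296 − 298.0 = -2.0 mOsm/kg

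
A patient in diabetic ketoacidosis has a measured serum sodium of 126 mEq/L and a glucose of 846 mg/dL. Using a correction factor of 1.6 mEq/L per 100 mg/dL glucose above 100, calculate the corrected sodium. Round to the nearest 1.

Corrected Na = measured Na + 1.6 · (glucose − 100)/100
= 126 + 1.6 · (846 − 100)/100
= 126 + 11.9
= 137.9 mEq/L

138 mEq/L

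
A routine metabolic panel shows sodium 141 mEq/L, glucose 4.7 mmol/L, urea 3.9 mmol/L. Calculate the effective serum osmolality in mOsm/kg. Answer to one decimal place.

286.7 mOsm/kg

Effective osmolality excludes urea (freely permeant across cell membranes):
2·Na + glucose
= 2·141 + 4.7
= 282 + 4.7
= 286.7 mOsm/kg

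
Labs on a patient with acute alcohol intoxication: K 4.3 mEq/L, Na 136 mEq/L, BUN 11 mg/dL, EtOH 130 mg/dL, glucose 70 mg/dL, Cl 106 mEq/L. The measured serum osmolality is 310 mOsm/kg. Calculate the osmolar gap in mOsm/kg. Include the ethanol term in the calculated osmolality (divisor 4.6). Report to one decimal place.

Calculated osmolality = 2·Na + glucose/18 + BUN/2.8 + ethanol/4.6
= 2·136 + 70/18 + 11/2.8 + 130/4.6
= 272 + 3.89 + 3.93 + 28.26
= 308.08 mOsm/kg ≈ 308.1 mOsm/kg
Osmolar gap = measured − calculated = 310 − 308.1 = 1.9 mOsm/kg

1.9 mOsm/kg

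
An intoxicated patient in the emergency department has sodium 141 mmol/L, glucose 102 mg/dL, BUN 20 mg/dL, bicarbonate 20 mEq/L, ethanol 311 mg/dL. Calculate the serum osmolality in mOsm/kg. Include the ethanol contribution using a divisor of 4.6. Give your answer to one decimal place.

Calculated osmolality = 2·Na + glucose/18 + BUN/2.8 + ethanol/4.6
= 2·141 + 102/18 + 20/2.8 + 311/4.6
= 282 + 5.67 + 7.14 + 67.61
= 362.42 mOsm/kg

362.4 mOsm/kg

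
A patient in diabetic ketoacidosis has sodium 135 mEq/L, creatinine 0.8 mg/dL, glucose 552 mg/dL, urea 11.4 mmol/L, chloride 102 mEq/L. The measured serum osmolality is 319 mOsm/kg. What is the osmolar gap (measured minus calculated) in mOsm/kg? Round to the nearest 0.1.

6.9 mOsm/kg

Calculated osmolality = 2·Na + glucose/18 + urea
= 2·135 + 552/18 + 11.4
= 270 + 30.67 + 11.40
= 312.07 mOsm/kg ≈ 312.1 mOsm/kg
Osmolar gap = measured − calculated = 319 − 312.1 = 6.9 mOsm/kg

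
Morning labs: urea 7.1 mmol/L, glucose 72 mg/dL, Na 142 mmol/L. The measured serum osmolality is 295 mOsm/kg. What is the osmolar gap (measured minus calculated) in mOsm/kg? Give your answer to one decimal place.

-0.1 mOsm/kg

Calculated osmolality = 2·Na + glucose/18 + urea
= 2·142 + 72/18 + 7.1
= 284 + 4 + 7.10
= 295.1 mOsm/kg ≈ 295.1 mOsm/kg
Osmolar gap = measured − calculated = 295 − 295.1 = -0.1 mOsm/kg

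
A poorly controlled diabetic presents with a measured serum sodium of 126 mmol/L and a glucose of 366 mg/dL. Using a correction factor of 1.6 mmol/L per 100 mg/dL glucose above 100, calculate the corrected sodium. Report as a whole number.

130 mmol/L

Corrected Na = measured Na + 1.6 · (glucose − 100)/100
= 126 + 1.6 · (366 − 100)/100
= 126 + 4.3
= 130.3 mmol/L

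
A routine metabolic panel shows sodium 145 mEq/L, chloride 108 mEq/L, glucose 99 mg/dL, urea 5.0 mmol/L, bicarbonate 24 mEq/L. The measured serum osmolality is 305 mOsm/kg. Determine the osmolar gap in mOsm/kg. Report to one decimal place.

4.5 mOsm/kg

Calculated osmolality = 2·Na + glucose/18 + urea
= 2·145 + 99/18 + 5
= 290 + 5.50 + 5
= 300.5 mOsm/kg ≈ 300.5 mOsm/kg
Osmolar gap = measured − calculated = 305 − 300.5 = 4.5 mOsm/kg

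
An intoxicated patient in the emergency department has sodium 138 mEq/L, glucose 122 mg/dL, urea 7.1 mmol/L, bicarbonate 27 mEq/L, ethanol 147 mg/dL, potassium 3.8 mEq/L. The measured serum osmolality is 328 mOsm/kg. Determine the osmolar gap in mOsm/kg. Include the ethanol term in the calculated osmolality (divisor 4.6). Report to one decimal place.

Calculated osmolality = 2·Na + glucose/18 + urea + ethanol/4.6
= 2·138 + 122/18 + 7.1 + 147/4.6
= 276 + 6.78 + 7.10 + 31.96
= 321.84 mOsm/kg ≈ 321.8 mOsm/kg
Osmolar gap = measured − calculated = 328 − 321.8 = 6.2 mOsm/kg

6.2 mOsm/kg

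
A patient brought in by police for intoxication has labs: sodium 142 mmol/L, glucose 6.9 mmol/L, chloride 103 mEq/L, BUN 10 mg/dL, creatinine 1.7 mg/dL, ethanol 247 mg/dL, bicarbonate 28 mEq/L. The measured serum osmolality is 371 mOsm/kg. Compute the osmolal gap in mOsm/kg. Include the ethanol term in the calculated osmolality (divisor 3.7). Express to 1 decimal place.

Calculated osmolality = 2·Na + glucose + BUN/2.8 + ethanol/3.7
= 2·142 + 6.9 + 10/2.8 + 247/3.7
= 284 + 6.90 + 3.57 + 66.76
= 361.23 mOsm/kg ≈ 361.2 mOsm/kg
Osmolar gap = measured − calculated = 371 − 361.2 = 9.8 mOsm/kg

9.8 mOsm/kg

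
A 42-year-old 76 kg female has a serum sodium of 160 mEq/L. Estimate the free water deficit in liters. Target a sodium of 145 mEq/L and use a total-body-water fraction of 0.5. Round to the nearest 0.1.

3.9 L

TBW = 0.5 · 76 = 38 L
Free water deficit = TBW · (Na/145 − 1)
= 38 · (160/145 − 1)
= 38 · 0.1034
= 3.93 L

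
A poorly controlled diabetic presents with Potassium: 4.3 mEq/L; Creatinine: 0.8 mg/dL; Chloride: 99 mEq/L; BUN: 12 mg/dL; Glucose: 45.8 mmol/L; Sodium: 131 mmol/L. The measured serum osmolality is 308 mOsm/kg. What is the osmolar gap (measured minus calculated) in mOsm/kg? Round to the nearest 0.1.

-4.1 mOsm/kg

Calculated osmolality = 2·Na + glucose + BUN/2.8
= 2·131 + 45.8 + 12/2.8
= 262 + 45.80 + 4.29
= 312.09 mOsm/kg ≈ 312.1 mOsm/kg
Osmolar gap = measured − calculated = 308 − 312.1 = -4.1 mOsm/kg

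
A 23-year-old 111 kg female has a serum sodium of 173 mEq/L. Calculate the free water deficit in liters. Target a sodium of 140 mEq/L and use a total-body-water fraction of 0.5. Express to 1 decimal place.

13.1 L

TBW = 0.5 · 111 = 55.5 L
Free water deficit = TBW · (Na/140 − 1)
= 55.5 · (173/140 − 1)
= 55.5 · 0.2357
= 13.08 L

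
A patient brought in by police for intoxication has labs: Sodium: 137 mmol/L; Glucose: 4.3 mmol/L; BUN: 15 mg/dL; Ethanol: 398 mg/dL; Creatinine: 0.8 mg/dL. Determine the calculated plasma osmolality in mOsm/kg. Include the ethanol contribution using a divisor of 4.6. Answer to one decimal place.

Calculated osmolality = 2·Na + glucose + BUN/2.8 + ethanol/4.6
= 2·137 + 4.3 + 15/2.8 + 398/4.6
= 274 + 4.30 + 5.36 + 86.52
= 370.18 mOsm/kg

370.2 mOsm/kg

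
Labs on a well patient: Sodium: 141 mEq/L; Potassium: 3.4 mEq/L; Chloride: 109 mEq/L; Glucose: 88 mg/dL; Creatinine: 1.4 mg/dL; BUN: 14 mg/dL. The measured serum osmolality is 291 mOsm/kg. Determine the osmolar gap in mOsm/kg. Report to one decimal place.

Calculated osmolality = 2·Na + glucose/18 + BUN/2.8
= 2·141 + 88/18 + 14/2.8
= 282 + 4.89 + 5
= 291.89 mOsm/kg ≈ 291.9 mOsm/kg
Osmolar gap = measured − calculated = 291 − 291.9 = -0.9 mOsm/kg

-0.9 mOsm/kg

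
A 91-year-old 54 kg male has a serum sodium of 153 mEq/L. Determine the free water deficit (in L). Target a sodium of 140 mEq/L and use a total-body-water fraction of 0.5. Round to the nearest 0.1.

2.5 L

TBW = 0.5 · 54 = 27 L
Free water deficit = TBW · (Na/140 − 1)
= 27 · (153/140 − 1)
= 27 · 0.0929
= 2.51 L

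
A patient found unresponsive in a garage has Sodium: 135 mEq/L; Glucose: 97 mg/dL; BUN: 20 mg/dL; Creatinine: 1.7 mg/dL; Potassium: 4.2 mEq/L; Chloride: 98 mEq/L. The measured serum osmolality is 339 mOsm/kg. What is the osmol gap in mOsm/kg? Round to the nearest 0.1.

Calculated osmolality = 2·Na + glucose/18 + BUN/2.8
= 2·135 + 97/18 + 20/2.8
= 270 + 5.39 + 7.14
= 282.53 mOsm/kg ≈ 282.5 mOsm/kg
Osmolar gap = measured − calculated = 339 − 282.5 = 56.5 mOsm/kg

56.5 mOsm/kg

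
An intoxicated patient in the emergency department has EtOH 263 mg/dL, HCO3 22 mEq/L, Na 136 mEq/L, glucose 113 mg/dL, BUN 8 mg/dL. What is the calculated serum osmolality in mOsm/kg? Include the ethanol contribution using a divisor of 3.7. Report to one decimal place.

352.2 mOsm/kg

Calculated osmolality = 2·Na + glucose/18 + BUN/2.8 + ethanol/3.7
= 2·136 + 113/18 + 8/2.8 + 263/3.7
= 272 + 6.28 + 2.86 + 71.08
= 352.22 mOsm/kg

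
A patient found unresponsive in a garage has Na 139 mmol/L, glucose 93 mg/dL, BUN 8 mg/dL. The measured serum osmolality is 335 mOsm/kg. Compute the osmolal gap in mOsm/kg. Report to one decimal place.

49.0 mOsm/kg

Calculated osmolality = 2·Na + glucose/18 + BUN/2.8
= 2·139 + 93/18 + 8/2.8
= 278 + 5.17 + 2.86
= 286.03 mOsm/kg ≈ 286.0 mOsm/kg
Osmolar gap = measured − calculated = 335 − 286.0 = 49.0 mOsm/kg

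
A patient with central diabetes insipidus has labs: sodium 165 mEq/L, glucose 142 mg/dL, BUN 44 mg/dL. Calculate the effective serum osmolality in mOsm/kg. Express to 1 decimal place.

Effective osmolality excludes urea (freely permeant across cell membranes):
2·Na + glucose/18
= 2·165 + 142/18
= 330 + 7.89
= 337.89 mOsm/kg

337.9 mOsm/kg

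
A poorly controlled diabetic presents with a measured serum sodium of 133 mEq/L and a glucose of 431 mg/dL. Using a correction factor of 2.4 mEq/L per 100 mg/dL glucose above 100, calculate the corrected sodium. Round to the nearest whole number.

Corrected Na = measured Na + 2.4 · (glucose − 100)/100
= 133 + 2.4 · (431 − 100)/100
= 133 + 7.9
= 140.9 mEq/L

141 mEq/L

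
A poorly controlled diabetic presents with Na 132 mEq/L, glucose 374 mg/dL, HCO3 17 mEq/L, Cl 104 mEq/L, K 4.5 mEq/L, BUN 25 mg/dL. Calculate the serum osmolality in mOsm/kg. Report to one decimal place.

Calculated osmolality = 2·Na + glucose/18 + BUN/2.8
= 2·132 + 374/18 + 25/2.8
= 264 + 20.78 + 8.93
= 293.71 mOsm/kg

293.7 mOsm/kg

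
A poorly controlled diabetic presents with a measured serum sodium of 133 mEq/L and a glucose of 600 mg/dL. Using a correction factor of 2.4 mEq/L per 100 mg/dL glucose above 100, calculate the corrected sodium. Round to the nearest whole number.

Corrected Na = measured Na + 2.4 · (glucose − 100)/100
= 133 + 2.4 · (600 − 100)/100
= 133 + 12
= 145 mEq/L

145 mEq/L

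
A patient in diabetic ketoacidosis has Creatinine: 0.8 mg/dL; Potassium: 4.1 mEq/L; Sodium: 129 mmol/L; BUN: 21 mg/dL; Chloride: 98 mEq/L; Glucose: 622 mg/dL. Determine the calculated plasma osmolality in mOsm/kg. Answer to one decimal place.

300.1 mOsm/kg

Calculated osmolality = 2·Na + glucose/18 + BUN/2.8
= 2·129 + 622/18 + 21/2.8
= 258 + 34.56 + 7.50
= 300.06 mOsm/kg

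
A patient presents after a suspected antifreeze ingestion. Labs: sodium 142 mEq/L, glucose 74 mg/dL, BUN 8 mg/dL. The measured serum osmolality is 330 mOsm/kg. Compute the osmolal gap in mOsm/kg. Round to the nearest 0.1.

39.0 mOsm/kg

Calculated osmolality = 2·Na + glucose/18 + BUN/2.8
= 2·142 + 74/18 + 8/2.8
= 284 + 4.11 + 2.86
= 290.97 mOsm/kg ≈ 291.0 mOsm/kg
Osmolar gap = measured − calculated = 330 − 291.0 = 39.0 mOsm/kg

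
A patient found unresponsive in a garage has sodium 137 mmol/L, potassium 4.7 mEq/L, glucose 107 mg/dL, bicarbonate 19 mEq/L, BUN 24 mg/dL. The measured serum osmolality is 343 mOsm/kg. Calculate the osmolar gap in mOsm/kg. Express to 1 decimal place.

Calculated osmolality = 2·Na + glucose/18 + BUN/2.8
= 2·137 + 107/18 + 24/2.8
= 274 + 5.94 + 8.57
= 288.51 mOsm/kg ≈ 288.5 mOsm/kg
Osmolar gap = measured − calculated = 343 − 288.5 = 54.5 mOsm/kg

54.5 mOsm/kg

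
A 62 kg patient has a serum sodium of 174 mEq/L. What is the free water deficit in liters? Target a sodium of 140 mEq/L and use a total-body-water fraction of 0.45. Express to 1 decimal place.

6.8 L

TBW = 0.45 · 62 = 27.9 L
Free water deficit = TBW · (Na/140 − 1)
= 27.9 · (174/140 − 1)
= 27.9 · 0.2429
= 6.78 L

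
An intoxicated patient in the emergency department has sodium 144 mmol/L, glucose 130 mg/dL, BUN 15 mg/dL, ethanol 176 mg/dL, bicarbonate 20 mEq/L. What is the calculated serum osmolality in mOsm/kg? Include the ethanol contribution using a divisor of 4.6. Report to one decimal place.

338.8 mOsm/kg

Calculated osmolality = 2·Na + glucose/18 + BUN/2.8 + ethanol/4.6
= 2·144 + 130/18 + 15/2.8 + 176/4.6
= 288 + 7.22 + 5.36 + 38.26
= 338.84 mOsm/kg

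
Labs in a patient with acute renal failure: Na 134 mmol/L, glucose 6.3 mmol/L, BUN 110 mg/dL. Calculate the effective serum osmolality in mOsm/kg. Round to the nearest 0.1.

274.3 mOsm/kg

Effective osmolality excludes urea (freely permeant across cell membranes):
2·Na + glucose
= 2·134 + 6.3
= 268 + 6.3
= 274.3 mOsm/kg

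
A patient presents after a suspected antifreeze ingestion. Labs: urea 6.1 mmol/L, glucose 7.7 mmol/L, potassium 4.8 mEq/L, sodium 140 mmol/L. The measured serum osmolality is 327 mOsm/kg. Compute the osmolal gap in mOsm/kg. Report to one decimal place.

33.2 mOsm/kg

Calculated osmolality = 2·Na + glucose + urea
= 2·140 + 7.7 + 6.1
= 280 + 7.70 + 6.10
= 293.8 mOsm/kg ≈ 293.8 mOsm/kg
Osmolar gap = measured − calculated = 327 − 293.8 = 33.2 mOsm/kg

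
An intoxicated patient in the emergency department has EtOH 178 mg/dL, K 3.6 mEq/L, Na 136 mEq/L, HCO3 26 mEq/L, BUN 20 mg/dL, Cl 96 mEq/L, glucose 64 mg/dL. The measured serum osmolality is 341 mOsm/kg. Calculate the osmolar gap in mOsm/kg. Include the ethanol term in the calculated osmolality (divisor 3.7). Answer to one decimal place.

Calculated osmolality = 2·Na + glucose/18 + BUN/2.8 + ethanol/3.7
= 2·136 + 64/18 + 20/2.8 + 178/3.7
= 272 + 3.56 + 7.14 + 48.11
= 330.81 mOsm/kg ≈ 330.8 mOsm/kg
Osmolar gap = measured − calculated = 341 − 330.8 = 10.2 mOsm/kg

10.2 mOsm/kg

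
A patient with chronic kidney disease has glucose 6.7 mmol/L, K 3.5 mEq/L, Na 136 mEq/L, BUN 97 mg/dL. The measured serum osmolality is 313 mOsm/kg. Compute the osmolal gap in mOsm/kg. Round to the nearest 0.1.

-0.3 mOsm/kg

Calculated osmolality = 2·Na + glucose + BUN/2.8
= 2·136 + 6.7 + 97/2.8
= 272 + 6.70 + 34.64
= 313.34 mOsm/kg ≈ 313.3 mOsm/kg
Osmolar gap = measured − calculated = 313 − 313.3 = -0.3 mOsm/kg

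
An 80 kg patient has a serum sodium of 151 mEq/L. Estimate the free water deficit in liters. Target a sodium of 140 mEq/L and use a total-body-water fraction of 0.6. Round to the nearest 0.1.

TBW = 0.6 · 80 = 48 L
Free water deficit = TBW · (Na/140 − 1)
= 48 · (151/140 − 1)
= 48 · 0.0786
= 3.77 L

3.8 L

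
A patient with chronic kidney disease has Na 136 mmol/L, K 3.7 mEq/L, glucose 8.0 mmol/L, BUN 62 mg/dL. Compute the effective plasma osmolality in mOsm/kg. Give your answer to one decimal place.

Effective osmolality excludes urea (freely permeant across cell membranes):
2·Na + glucose
= 2·136 + 8
= 272 + 8
= 280 mOsm/kg

280.0 mOsm/kg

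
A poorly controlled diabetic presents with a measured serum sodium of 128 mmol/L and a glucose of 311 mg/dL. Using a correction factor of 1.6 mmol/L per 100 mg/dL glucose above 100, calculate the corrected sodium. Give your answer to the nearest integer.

131 mmol/L

Corrected Na = measured Na + 1.6 · (glucose − 100)/100
= 128 + 1.6 · (311 − 100)/100
= 128 + 3.4
= 131.4 mmol/L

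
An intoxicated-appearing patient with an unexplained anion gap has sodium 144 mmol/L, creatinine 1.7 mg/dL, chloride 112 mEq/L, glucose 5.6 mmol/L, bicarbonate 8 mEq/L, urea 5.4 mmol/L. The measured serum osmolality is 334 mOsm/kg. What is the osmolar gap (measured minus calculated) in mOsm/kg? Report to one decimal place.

35.0 mOsm/kg

Calculated osmolality = 2·Na + glucose + urea
= 2·144 + 5.6 + 5.4
= 288 + 5.60 + 5.40
= 299 mOsm/kg ≈ 299.0 mOsm/kg
Osmolar gap = measured − calculated = 334 − 299.0 = 35.0 mOsm/kg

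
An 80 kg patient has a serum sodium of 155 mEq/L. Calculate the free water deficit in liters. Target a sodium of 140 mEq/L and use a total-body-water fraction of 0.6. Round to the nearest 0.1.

TBW = 0.6 · 80 = 48 L
Free water deficit = TBW · (Na/140 − 1)
= 48 · (155/140 − 1)
= 48 · 0.1071
= 5.14 L

5.1 L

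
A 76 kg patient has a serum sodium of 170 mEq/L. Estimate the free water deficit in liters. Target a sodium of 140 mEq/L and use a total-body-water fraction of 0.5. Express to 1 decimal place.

8.1 L

TBW = 0.5 · 76 = 38 L
Free water deficit = TBW · (Na/140 − 1)
= 38 · (170/140 − 1)
= 38 · 0.2143
= 8.14 L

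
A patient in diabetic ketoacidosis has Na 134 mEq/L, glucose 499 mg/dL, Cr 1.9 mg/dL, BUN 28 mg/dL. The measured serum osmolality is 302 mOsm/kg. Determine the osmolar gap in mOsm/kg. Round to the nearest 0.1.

Calculated osmolality = 2·Na + glucose/18 + BUN/2.8
= 2·134 + 499/18 + 28/2.8
= 268 + 27.72 + 10
= 305.72 mOsm/kg ≈ 305.7 mOsm/kg
Osmolar gap = measured − calculated = 302 − 305.7 = -3.7 mOsm/kg

-3.7 mOsm/kg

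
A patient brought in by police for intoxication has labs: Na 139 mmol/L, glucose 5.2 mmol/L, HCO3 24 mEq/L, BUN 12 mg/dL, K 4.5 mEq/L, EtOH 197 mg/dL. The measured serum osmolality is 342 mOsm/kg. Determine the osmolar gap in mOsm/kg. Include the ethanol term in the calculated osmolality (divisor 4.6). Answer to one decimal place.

Calculated osmolality = 2·Na + glucose + BUN/2.8 + ethanol/4.6
= 2·139 + 5.2 + 12/2.8 + 197/4.6
= 278 + 5.20 + 4.29 + 42.83
= 330.32 mOsm/kg ≈ 330.3 mOsm/kg
Osmolar gap = measured − calculated = 342 − 330.3 = 11.7 mOsm/kg

11.7 mOsm/kg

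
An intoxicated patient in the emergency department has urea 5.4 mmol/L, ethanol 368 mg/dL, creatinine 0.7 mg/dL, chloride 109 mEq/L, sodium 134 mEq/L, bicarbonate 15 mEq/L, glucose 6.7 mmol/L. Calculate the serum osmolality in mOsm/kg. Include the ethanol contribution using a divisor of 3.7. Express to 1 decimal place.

379.6 mOsm/kg

Calculated osmolality = 2·Na + glucose + urea + ethanol/3.7
= 2·134 + 6.7 + 5.4 + 368/3.7
= 268 + 6.70 + 5.40 + 99.46
= 379.56 mOsm/kg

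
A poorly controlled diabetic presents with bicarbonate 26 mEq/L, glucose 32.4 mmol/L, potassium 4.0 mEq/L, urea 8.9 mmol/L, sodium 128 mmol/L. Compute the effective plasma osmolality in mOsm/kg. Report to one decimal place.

288.4 mOsm/kg

Effective osmolality excludes urea (freely permeant across cell membranes):
2·Na + glucose
= 2·128 + 32.4
= 256 + 32.4
= 288.4 mOsm/kg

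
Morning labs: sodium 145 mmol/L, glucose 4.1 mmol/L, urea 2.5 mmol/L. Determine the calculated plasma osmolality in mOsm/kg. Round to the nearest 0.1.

296.6 mOsm/kg

Calculated osmolality = 2·Na + glucose + urea
= 2·145 + 4.1 + 2.5
= 290 + 4.10 + 2.50
= 296.6 mOsm/kg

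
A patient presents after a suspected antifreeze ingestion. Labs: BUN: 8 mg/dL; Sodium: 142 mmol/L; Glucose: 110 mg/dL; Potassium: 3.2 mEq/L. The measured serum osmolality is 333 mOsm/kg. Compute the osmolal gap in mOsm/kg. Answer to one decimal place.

40.0 mOsm/kg

Calculated osmolality = 2·Na + glucose/18 + BUN/2.8
= 2·142 + 110/18 + 8/2.8
= 284 + 6.11 + 2.86
= 292.97 mOsm/kg ≈ 293.0 mOsm/kg
Osmolar gap = measured − calculated = 333 − 293.0 = 40.0 mOsm/kg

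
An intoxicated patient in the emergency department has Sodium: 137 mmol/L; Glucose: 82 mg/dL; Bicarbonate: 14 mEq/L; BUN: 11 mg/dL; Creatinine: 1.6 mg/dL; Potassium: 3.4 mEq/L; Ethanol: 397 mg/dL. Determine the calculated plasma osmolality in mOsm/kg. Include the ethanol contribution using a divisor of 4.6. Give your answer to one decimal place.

368.8 mOsm/kg

Calculated osmolality = 2·Na + glucose/18 + BUN/2.8 + ethanol/4.6
= 2·137 + 82/18 + 11/2.8 + 397/4.6
= 274 + 4.56 + 3.93 + 86.30
= 368.79 mOsm/kg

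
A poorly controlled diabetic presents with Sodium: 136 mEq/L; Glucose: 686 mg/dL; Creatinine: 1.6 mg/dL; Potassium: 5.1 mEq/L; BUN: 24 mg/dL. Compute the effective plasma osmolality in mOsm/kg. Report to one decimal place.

310.1 mOsm/kg

Effective osmolality excludes urea (freely permeant across cell membranes):
2·Na + glucose/18
= 2·136 + 686/18
= 272 + 38.11
= 310.11 mOsm/kg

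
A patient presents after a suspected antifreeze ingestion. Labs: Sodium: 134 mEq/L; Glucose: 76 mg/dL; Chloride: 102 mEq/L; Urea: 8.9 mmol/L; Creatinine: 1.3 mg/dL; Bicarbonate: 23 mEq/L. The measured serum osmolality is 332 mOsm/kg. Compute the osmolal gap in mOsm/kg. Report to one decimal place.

50.9 mOsm/kg

Calculated osmolality = 2·Na + glucose/18 + urea
= 2·134 + 76/18 + 8.9
= 268 + 4.22 + 8.90
= 281.12 mOsm/kg ≈ 281.1 mOsm/kg
Osmolar gap = measured − calculated = 332 − 281.1 = 50.9 mOsm/kg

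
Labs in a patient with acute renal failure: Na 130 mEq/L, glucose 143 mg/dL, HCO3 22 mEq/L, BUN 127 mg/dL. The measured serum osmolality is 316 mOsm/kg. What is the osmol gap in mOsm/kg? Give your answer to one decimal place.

Calculated osmolality = 2·Na + glucose/18 + BUN/2.8
= 2·130 + 143/18 + 127/2.8
= 260 + 7.94 + 45.36
= 313.3 mOsm/kg ≈ 313.3 mOsm/kg
Osmolar gap = measured − calculated = 316 − 313.3 = 2.7 mOsm/kg

2.7 mOsm/kg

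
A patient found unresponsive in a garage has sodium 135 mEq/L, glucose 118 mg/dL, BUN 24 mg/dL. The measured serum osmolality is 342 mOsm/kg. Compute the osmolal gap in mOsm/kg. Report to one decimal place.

Calculated osmolality = 2·Na + glucose/18 + BUN/2.8
= 2·135 + 118/18 + 24/2.8
= 270 + 6.56 + 8.57
= 285.13 mOsm/kg ≈ 285.1 mOsm/kg
Osmolar gap = measured − calculated = 342 − 285.1 = 56.9 mOsm/kg

56.9 mOsm/kg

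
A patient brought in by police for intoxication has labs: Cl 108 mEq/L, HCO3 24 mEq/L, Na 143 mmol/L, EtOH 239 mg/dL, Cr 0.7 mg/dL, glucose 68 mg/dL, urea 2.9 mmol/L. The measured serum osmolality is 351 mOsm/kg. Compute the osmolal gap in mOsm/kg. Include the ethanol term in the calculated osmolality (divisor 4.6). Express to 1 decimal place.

Calculated osmolality = 2·Na + glucose/18 + urea + ethanol/4.6
= 2·143 + 68/18 + 2.9 + 239/4.6
= 286 + 3.78 + 2.90 + 51.96
= 344.64 mOsm/kg ≈ 344.6 mOsm/kg
Osmolar gap = measured − calculated = 351 − 344.6 = 6.4 mOsm/kg

6.4 mOsm/kg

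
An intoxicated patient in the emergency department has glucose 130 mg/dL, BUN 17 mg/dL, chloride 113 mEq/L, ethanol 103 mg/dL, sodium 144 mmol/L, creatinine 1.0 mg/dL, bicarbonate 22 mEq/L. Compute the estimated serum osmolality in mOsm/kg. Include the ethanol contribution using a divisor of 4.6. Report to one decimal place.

323.7 mOsm/kg

Calculated osmolality = 2·Na + glucose/18 + BUN/2.8 + ethanol/4.6
= 2·144 + 130/18 + 17/2.8 + 103/4.6
= 288 + 7.22 + 6.07 + 22.39
= 323.68 mOsm/kg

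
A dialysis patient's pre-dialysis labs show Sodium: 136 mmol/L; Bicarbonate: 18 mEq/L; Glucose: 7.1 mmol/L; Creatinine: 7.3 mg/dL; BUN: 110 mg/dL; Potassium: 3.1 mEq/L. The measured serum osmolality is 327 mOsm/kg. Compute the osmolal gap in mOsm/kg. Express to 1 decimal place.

Calculated osmolality = 2·Na + glucose + BUN/2.8
= 2·136 + 7.1 + 110/2.8
= 272 + 7.10 + 39.29
= 318.39 mOsm/kg ≈ 318.4 mOsm/kg
Osmolar gap = measured − calculated = 327 − 318.4 = 8.6 mOsm/kg

8.6 mOsm/kg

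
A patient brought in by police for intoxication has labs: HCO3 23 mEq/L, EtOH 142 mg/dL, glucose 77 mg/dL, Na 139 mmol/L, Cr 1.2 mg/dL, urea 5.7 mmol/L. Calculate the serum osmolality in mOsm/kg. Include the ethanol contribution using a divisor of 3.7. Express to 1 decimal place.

326.4 mOsm/kg

Calculated osmolality = 2·Na + glucose/18 + urea + ethanol/3.7
= 2·139 + 77/18 + 5.7 + 142/3.7
= 278 + 4.28 + 5.70 + 38.38
= 326.36 mOsm/kg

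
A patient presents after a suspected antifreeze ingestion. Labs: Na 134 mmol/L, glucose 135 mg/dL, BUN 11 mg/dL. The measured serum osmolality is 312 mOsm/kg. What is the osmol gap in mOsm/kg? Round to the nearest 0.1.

Calculated osmolality = 2·Na + glucose/18 + BUN/2.8
= 2·134 + 135/18 + 11/2.8
= 268 + 7.50 + 3.93
= 279.43 mOsm/kg ≈ 279.4 mOsm/kg
Osmolar gap = measured − calculated = 312 − 279.4 = 32.6 mOsm/kg

32.6 mOsm/kg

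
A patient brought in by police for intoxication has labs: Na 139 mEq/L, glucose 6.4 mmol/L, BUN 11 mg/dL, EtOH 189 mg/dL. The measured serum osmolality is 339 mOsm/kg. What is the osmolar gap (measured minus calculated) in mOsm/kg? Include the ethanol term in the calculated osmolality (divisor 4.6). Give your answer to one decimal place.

Calculated osmolality = 2·Na + glucose + BUN/2.8 + ethanol/4.6
= 2·139 + 6.4 + 11/2.8 + 189/4.6
= 278 + 6.40 + 3.93 + 41.09
= 329.42 mOsm/kg ≈ 329.4 mOsm/kg
Osmolar gap = measured − calculated = 339 − 329.4 = 9.6 mOsm/kg

9.6 mOsm/kg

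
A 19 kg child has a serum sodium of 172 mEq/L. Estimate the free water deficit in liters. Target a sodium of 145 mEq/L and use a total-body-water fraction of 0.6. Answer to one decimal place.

TBW = 0.6 · 19 = 11.4 L
Free water deficit = TBW · (Na/145 − 1)
= 11.4 · (172/145 − 1)
= 11.4 · 0.1862
= 2.12 L

2.1 L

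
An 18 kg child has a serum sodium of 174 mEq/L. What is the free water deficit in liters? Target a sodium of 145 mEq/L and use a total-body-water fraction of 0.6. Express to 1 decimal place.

TBW = 0.6 · 18 = 10.8 L
Free water deficit = TBW · (Na/145 − 1)
= 10.8 · (174/145 − 1)
= 10.8 · 0.2
= 2.16 L

2.2 L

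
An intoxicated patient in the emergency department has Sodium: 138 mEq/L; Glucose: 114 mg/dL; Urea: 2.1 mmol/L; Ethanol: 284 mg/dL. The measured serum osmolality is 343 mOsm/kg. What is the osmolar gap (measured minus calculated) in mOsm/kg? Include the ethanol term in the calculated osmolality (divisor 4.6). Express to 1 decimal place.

Calculated osmolality = 2·Na + glucose/18 + urea + ethanol/4.6
= 2·138 + 114/18 + 2.1 + 284/4.6
= 276 + 6.33 + 2.10 + 61.74
= 346.17 mOsm/kg ≈ 346.2 mOsm/kg
Osmolar gap = measured − calculated = 343 − 346.2 = -3.2 mOsm/kg

-3.2 mOsm/kg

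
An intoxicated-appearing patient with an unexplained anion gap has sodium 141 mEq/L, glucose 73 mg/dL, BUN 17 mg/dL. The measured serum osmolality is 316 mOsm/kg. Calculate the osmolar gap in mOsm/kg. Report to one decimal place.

Calculated osmolality = 2·Na + glucose/18 + BUN/2.8
= 2·141 + 73/18 + 17/2.8
= 282 + 4.06 + 6.07
= 292.13 mOsm/kg ≈ 292.1 mOsm/kg
Osmolar gap = measured − calculated = 316 − 292.1 = 23.9 mOsm/kg

23.9 mOsm/kg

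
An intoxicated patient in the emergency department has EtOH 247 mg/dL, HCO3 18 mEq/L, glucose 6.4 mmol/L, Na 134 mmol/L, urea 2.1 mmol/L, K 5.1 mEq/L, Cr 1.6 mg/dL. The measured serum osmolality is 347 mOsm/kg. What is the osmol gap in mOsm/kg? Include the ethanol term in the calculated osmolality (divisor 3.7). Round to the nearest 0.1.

Calculated osmolality = 2·Na + glucose + urea + ethanol/3.7
= 2·134 + 6.4 + 2.1 + 247/3.7
= 268 + 6.40 + 2.10 + 66.76
= 343.26 mOsm/kg ≈ 343.3 mOsm/kg
Osmolar gap = measured − calculated = 347 − 343.3 = 3.7 mOsm/kg

3.7 mOsm/kg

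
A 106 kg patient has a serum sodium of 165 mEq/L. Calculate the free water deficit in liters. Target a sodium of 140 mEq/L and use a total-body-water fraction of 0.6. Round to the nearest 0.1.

11.4 L

TBW = 0.6 · 106 = 63.6 L
Free water deficit = TBW · (Na/140 − 1)
= 63.6 · (165/140 − 1)
= 63.6 · 0.1786
= 11.36 L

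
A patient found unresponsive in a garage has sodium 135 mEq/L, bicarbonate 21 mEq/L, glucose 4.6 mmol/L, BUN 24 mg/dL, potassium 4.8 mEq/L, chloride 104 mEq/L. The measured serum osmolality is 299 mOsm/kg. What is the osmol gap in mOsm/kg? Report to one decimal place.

15.8 mOsm/kg

Calculated osmolality = 2·Na + glucose + BUN/2.8
= 2·135 + 4.6 + 24/2.8
= 270 + 4.60 + 8.57
= 283.17 mOsm/kg ≈ 283.2 mOsm/kg
Osmolar gap = measured − calculated = 299 − 283.2 = 15.8 mOsm/kg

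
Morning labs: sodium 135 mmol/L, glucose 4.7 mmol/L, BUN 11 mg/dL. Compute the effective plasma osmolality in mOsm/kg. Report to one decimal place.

Effective osmolality excludes urea (freely permeant across cell membranes):
2·Na + glucose
= 2·135 + 4.7
= 270 + 4.7
= 274.7 mOsm/kg

274.7 mOsm/kg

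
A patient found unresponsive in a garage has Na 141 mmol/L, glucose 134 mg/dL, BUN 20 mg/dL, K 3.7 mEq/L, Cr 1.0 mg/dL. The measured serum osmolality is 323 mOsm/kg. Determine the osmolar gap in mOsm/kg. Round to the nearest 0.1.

Calculated osmolality = 2·Na + glucose/18 + BUN/2.8
= 2·141 + 134/18 + 20/2.8
= 282 + 7.44 + 7.14
= 296.58 mOsm/kg ≈ 296.6 mOsm/kg
Osmolar gap = measured − calculated = 323 − 296.6 = 26.4 mOsm/kg

26.4 mOsm/kg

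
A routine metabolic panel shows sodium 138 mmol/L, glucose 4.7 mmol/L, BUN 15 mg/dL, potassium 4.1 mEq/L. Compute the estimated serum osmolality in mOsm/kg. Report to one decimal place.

Calculated osmolality = 2·Na + glucose + BUN/2.8
= 2·138 + 4.7 + 15/2.8
= 276 + 4.70 + 5.36
= 286.06 mOsm/kg

286.1 mOsm/kg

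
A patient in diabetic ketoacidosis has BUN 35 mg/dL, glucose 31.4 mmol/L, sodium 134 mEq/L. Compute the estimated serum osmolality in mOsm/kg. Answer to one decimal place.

311.9 mOsm/kg

Calculated osmolality = 2·Na + glucose + BUN/2.8
= 2·134 + 31.4 + 35/2.8
= 268 + 31.40 + 12.50
= 311.9 mOsm/kg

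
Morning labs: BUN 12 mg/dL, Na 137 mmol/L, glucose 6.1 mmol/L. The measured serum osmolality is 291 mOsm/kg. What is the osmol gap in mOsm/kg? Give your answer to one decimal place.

6.6 mOsm/kg

Calculated osmolality = 2·Na + glucose + BUN/2.8
= 2·137 + 6.1 + 12/2.8
= 274 + 6.10 + 4.29
= 284.39 mOsm/kg ≈ 284.4 mOsm/kg
Osmolar gap = measured − calculated = 291 − 284.4 = 6.6 mOsm/kg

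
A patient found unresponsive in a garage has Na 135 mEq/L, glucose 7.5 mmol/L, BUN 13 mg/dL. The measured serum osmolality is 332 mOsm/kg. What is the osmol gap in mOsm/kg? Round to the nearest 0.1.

Calculated osmolality = 2·Na + glucose + BUN/2.8
= 2·135 + 7.5 + 13/2.8
= 270 + 7.50 + 4.64
= 282.14 mOsm/kg ≈ 282.1 mOsm/kg
Osmolar gap = measured − calculated = 332 − 282.1 = 49.9 mOsm/kg

49.9 mOsm/kg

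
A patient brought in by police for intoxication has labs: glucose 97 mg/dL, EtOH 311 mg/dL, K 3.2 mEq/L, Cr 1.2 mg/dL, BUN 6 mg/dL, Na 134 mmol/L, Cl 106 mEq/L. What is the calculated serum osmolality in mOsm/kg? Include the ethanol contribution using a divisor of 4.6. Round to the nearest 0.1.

343.1 mOsm/kg

Calculated osmolality = 2·Na + glucose/18 + BUN/2.8 + ethanol/4.6
= 2·134 + 97/18 + 6/2.8 + 311/4.6
= 268 + 5.39 + 2.14 + 67.61
= 343.14 mOsm/kg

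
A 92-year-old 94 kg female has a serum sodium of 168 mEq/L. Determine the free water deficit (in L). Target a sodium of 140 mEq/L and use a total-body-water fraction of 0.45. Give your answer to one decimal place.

8.5 L

TBW = 0.45 · 94 = 42.3 L
Free water deficit = TBW · (Na/140 − 1)
= 42.3 · (168/140 − 1)
= 42.3 · 0.2
= 8.46 L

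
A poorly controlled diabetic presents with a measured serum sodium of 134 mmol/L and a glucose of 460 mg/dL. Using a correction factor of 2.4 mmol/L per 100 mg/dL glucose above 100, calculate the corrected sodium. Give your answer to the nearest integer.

Corrected Na = measured Na + 2.4 · (glucose − 100)/100
= 134 + 2.4 · (460 − 100)/100
= 134 + 8.6
= 142.6 mmol/L

143 mmol/L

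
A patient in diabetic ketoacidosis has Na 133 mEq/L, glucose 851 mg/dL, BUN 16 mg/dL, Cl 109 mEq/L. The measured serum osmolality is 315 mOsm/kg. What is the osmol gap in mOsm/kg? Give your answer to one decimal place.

Calculated osmolality = 2·Na + glucose/18 + BUN/2.8
= 2·133 + 851/18 + 16/2.8
= 266 + 47.28 + 5.71
= 318.99 mOsm/kg ≈ 319.0 mOsm/kg
Osmolar gap = measured − calculated = 315 − 319.0 = -4.0 mOsm/kg

-4.0 mOsm/kg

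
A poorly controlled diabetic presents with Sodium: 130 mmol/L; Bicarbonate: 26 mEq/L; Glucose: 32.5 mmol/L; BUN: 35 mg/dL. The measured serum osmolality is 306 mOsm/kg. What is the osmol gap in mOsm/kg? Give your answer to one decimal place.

1.0 mOsm/kg

Calculated osmolality = 2·Na + glucose + BUN/2.8
= 2·130 + 32.5 + 35/2.8
= 260 + 32.50 + 12.50
= 305 mOsm/kg ≈ 305.0 mOsm/kg
Osmolar gap = measured − calculated = 306 − 305.0 = 1.0 mOsm/kg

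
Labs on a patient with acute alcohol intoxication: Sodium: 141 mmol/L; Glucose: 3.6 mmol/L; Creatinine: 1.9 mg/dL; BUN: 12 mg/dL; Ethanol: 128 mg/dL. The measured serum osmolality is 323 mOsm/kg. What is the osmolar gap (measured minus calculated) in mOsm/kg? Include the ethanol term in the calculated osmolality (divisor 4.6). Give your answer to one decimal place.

Calculated osmolality = 2·Na + glucose + BUN/2.8 + ethanol/4.6
= 2·141 + 3.6 + 12/2.8 + 128/4.6
= 282 + 3.60 + 4.29 + 27.83
= 317.72 mOsm/kg ≈ 317.7 mOsm/kg
Osmolar gap = measured − calculated = 323 − 317.7 = 5.3 mOsm/kg

5.3 mOsm/kg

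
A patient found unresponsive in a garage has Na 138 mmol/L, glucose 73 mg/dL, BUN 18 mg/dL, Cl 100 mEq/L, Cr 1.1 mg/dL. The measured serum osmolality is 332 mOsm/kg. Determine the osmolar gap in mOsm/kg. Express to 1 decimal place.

45.5 mOsm/kg

Calculated osmolality = 2·Na + glucose/18 + BUN/2.8
= 2·138 + 73/18 + 18/2.8
= 276 + 4.06 + 6.43
= 286.49 mOsm/kg ≈ 286.5 mOsm/kg
Osmolar gap = measured − calculated = 332 − 286.5 = 45.5 mOsm/kg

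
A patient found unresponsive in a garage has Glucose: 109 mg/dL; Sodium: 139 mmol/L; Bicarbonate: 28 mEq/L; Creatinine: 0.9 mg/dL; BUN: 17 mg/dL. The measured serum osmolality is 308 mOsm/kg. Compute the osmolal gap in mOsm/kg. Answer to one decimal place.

17.9 mOsm/kg

Calculated osmolality = 2·Na + glucose/18 + BUN/2.8
= 2·139 + 109/18 + 17/2.8
= 278 + 6.06 + 6.07
= 290.13 mOsm/kg ≈ 290.1 mOsm/kg
Osmolar gap = measured − calculated = 308 − 290.1 = 17.9 mOsm/kg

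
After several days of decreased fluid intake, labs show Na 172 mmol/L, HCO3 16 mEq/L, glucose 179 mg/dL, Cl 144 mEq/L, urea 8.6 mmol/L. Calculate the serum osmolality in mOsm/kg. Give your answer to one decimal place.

362.5 mOsm/kg

Calculated osmolality = 2·Na + glucose/18 + urea
= 2·172 + 179/18 + 8.6
= 344 + 9.94 + 8.60
= 362.54 mOsm/kg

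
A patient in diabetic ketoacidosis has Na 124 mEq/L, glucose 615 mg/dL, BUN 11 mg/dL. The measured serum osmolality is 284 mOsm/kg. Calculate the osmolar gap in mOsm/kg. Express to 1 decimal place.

-2.1 mOsm/kg

Calculated osmolality = 2·Na + glucose/18 + BUN/2.8
= 2·124 + 615/18 + 11/2.8
= 248 + 34.17 + 3.93
= 286.1 mOsm/kg ≈ 286.1 mOsm/kg
Osmolar gap = measured − calculated = 284 − 286.1 = -2.1 mOsm/kg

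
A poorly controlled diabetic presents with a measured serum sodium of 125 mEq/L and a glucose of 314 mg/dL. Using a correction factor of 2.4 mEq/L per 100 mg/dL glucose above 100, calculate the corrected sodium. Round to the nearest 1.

130 mEq/L

Corrected Na = measured Na + 2.4 · (glucose − 100)/100
= 125 + 2.4 · (314 − 100)/100
= 125 + 5.1
= 130.1 mEq/L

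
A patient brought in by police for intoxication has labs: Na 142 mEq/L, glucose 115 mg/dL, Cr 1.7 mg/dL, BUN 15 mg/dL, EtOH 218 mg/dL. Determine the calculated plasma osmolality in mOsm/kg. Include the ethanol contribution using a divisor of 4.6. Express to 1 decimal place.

Calculated osmolality = 2·Na + glucose/18 + BUN/2.8 + ethanol/4.6
= 2·142 + 115/18 + 15/2.8 + 218/4.6
= 284 + 6.39 + 5.36 + 47.39
= 343.14 mOsm/kg

343.1 mOsm/kg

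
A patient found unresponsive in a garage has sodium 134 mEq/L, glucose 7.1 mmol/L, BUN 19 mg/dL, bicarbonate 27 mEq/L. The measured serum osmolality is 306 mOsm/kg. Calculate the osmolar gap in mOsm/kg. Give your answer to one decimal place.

24.1 mOsm/kg

Calculated osmolality = 2·Na + glucose + BUN/2.8
= 2·134 + 7.1 + 19/2.8
= 268 + 7.10 + 6.79
= 281.89 mOsm/kg ≈ 281.9 mOsm/kg
Osmolar gap = measured − calculated = 306 − 281.9 = 24.1 mOsm/kg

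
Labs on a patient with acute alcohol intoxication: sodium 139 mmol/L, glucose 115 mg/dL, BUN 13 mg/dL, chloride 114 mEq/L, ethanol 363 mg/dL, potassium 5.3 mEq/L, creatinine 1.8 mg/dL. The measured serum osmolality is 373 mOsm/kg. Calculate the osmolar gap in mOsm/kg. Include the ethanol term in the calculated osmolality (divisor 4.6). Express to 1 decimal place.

5.1 mOsm/kg

Calculated osmolality = 2·Na + glucose/18 + BUN/2.8 + ethanol/4.6
= 2·139 + 115/18 + 13/2.8 + 363/4.6
= 278 + 6.39 + 4.64 + 78.91
= 367.94 mOsm/kg ≈ 367.9 mOsm/kg
Osmolar gap = measured − calculated = 373 − 367.9 = 5.1 mOsm/kg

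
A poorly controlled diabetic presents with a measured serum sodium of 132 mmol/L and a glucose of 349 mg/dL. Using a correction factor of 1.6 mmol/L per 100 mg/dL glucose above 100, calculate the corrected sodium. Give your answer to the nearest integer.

136 mmol/L

Corrected Na = measured Na + 1.6 · (glucose − 100)/100
= 132 + 1.6 · (349 − 100)/100
= 132 + 4
= 136 mmol/L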